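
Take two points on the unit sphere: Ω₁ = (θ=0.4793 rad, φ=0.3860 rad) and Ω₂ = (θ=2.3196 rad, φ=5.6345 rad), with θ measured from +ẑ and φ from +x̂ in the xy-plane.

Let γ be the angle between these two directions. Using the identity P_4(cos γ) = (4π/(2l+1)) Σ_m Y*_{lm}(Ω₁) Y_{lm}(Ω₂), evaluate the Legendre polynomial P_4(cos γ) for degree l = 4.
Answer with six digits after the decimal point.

Expand P_4 via completeness: Σ_{m} conj(Y_{4,m}) at Ω₁ times Y_{4,m} at Ω₂ —
  m=-4: Y*=+0.000536+0.020007i  Y=-0.108825+0.066250i  product -0.001384-0.002142i
  m=-3: Y*=+0.043697+0.099774i  Y=+0.122746-0.311596i  product +0.036453-0.001369i
  m=-2: Y*=+0.229963+0.223882i  Y=+0.108767+0.387830i  product -0.061816+0.113537i
  m=-1: Y*=+0.450385+0.183030i  Y=-0.045883-0.034785i  product -0.014298-0.024065i
  m=+0: Y*=+0.113855-0.000000i  Y=-0.358192+0.000000i  product -0.040782+0.000000i
  m=+1: Y*=-0.450385+0.183030i  Y=+0.045883-0.034785i  product -0.014298+0.024065i
  m=+2: Y*=+0.229963-0.223882i  Y=+0.108767-0.387830i  product -0.061816-0.113537i
  m=+3: Y*=-0.043697+0.099774i  Y=-0.122746-0.311596i  product +0.036453+0.001369i
  m=+4: Y*=+0.000536-0.020007i  Y=-0.108825-0.066250i  product -0.001384+0.002142i
Σ over m = -0.122872+0.000000i; ×(4π/9) → -0.171561+0.000000i. Real part: -0.171561

-0.171561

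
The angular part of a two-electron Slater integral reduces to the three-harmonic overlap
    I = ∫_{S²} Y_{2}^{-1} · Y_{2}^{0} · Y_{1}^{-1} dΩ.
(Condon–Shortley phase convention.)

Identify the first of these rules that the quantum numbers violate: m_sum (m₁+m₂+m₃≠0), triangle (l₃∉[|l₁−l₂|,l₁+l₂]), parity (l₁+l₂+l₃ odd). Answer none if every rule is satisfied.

m_sum

m₁+m₂+m₃ = -1 + 0 − 1 = -2  ✗
triangle: |2−2|=0 ≤ l₃=1 ≤ 2+2=4
parity: l₁+l₂+l₃ = 5 is odd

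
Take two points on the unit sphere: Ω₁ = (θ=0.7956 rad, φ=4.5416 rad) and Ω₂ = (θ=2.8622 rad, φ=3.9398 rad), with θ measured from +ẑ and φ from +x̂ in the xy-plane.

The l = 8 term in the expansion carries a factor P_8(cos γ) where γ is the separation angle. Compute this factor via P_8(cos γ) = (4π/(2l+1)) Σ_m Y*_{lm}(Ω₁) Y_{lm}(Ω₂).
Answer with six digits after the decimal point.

Term-by-term m-sum for l=8 (normalisation 4π/17 = 0.739198):
  m=-8: Y*=+0.007092-0.034197i  Y=+0.000017-0.000002i  product +0.000000-0.000001i
  m=-7: Y*=+0.127352+0.050169i  Y=+0.000185+0.000154i  product +0.000016+0.000029i
  m=-6: Y*=-0.164778+0.271151i  Y=+0.000163+0.002123i  product -0.000603-0.000305i
  m=-5: Y*=-0.346755-0.302202i  Y=-0.008940+0.010166i  product +0.006172-0.000823i
  m=-4: Y*=+0.263554-0.214505i  Y=-0.063439+0.003253i  product -0.016022+0.014465i
  m=-3: Y*=-0.041343-0.073503i  Y=-0.158543-0.146803i  product -0.004236+0.017723i
  m=-2: Y*=+0.362781-0.128973i  Y=-0.012697-0.495497i  product -0.068512-0.178119i
  m=-1: Y*=+0.016736+0.097038i  Y=+0.430082-0.441244i  product +0.050016+0.034350i
  m=+0: Y*=+0.356898-0.000000i  Y=+0.017493+0.000000i  product +0.006243+0.000000i
  m=+1: Y*=-0.016736+0.097038i  Y=-0.430082-0.441244i  product +0.050016-0.034350i
  m=+2: Y*=+0.362781+0.128973i  Y=-0.012697+0.495497i  product -0.068512+0.178119i
  m=+3: Y*=+0.041343-0.073503i  Y=+0.158543-0.146803i  product -0.004236-0.017723i
  m=+4: Y*=+0.263554+0.214505i  Y=-0.063439-0.003253i  product -0.016022-0.014465i
  m=+5: Y*=+0.346755-0.302202i  Y=+0.008940+0.010166i  product +0.006172+0.000823i
  m=+6: Y*=-0.164778-0.271151i  Y=+0.000163-0.002123i  product -0.000603+0.000305i
  m=+7: Y*=-0.127352+0.050169i  Y=-0.000185+0.000154i  product +0.000016-0.000029i
  m=+8: Y*=+0.007092+0.034197i  Y=+0.000017+0.000002i  product +0.000000+0.000001i
Σ over m = -0.060094-0.000000i; ×(4π/17) → -0.044422-0.000000i. Real part: -0.044422

-0.044422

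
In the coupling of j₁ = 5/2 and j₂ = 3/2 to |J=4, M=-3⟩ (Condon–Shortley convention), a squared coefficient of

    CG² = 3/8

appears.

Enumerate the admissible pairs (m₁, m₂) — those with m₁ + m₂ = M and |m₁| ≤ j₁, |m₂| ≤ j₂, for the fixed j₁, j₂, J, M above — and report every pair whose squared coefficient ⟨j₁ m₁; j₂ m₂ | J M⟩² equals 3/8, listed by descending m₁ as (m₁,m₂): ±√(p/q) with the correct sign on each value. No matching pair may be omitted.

Admissible pairs with m₁+m₂ = M = -3: (-5/2,-1/2), (-3/2,-3/2)
  (m₁,m₂)=(-3/2,-3/2): CG² = 5/8, CG = +√(5/8)
  (m₁,m₂)=(-5/2,-1/2): CG² = 3/8, CG = +√(3/8)   ← matches the target
Pairs with CG² = 3/8: (-5/2,-1/2): +√(3/8)

(-5/2,-1/2): +√(3/8)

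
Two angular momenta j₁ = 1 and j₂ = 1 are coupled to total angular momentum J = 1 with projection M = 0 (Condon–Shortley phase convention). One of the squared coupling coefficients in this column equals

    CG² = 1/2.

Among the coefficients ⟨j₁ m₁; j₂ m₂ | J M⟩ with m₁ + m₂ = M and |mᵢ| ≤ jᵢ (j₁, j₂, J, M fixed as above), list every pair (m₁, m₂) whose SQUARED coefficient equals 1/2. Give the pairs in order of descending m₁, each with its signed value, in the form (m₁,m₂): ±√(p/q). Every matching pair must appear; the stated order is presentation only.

Admissible pairs with m₁+m₂ = M = 0: (-1,1), (0,0), (1,-1)
  (m₁,m₂)=(1,-1): CG² = 1/2, CG = +√(1/2)   ← matches the target
  (m₁,m₂)=(0,0): CG² = 0/1, CG = 0
  (m₁,m₂)=(-1,1): CG² = 1/2, CG = −√(1/2)   ← matches the target
Pairs with CG² = 1/2: (1,-1): +√(1/2); (-1,1): −√(1/2)

(1,-1): +√(1/2); (-1,1): −√(1/2)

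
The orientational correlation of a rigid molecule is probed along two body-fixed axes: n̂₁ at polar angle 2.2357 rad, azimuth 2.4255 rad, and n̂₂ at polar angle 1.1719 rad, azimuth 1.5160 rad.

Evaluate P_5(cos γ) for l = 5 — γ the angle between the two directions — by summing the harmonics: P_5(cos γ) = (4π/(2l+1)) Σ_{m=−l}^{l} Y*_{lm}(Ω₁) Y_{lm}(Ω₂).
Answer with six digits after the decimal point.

Addition theorem: P_5(cos γ) = (4π/11) Σ_m Y*_{lm}(Ω₁) Y_{lm}(Ω₂), m = −5…5:
  [-5]  conj(Y_{5,-5})(Ω₁) = +0.126826-0.059533i ; Y_{5,-5}(Ω₂) = +0.083439-0.296884i ; Δ = -0.007092-0.042620i
  [-4]  conj(Y_{5,-4})(Ω₁) = +0.334084+0.095063i ; Y_{5,-4}(Ω₂) = +0.401207+0.089375i ; Δ = +0.125541+0.067999i
  [-3]  conj(Y_{5,-3})(Ω₁) = +0.223311+0.342724i ; Y_{5,-3}(Ω₂) = -0.015846+0.095522i ; Δ = -0.036276+0.015900i
  [-2]  conj(Y_{5,-2})(Ω₁) = -0.012706+0.091081i ; Y_{5,-2}(Ω₂) = +0.304152+0.033467i ; Δ = -0.006913+0.027277i
  [-1]  conj(Y_{5,-1})(Ω₁) = +0.244578-0.212827i ; Y_{5,-1}(Ω₂) = -0.010249+0.186857i ; Δ = +0.037261+0.047883i
  [+0]  conj(Y_{5,0})(Ω₁) = +0.181658-0.000000i ; Y_{5,0}(Ω₂) = +0.266810+0.000000i ; Δ = +0.048468+0.000000i
  [+1]  conj(Y_{5,1})(Ω₁) = -0.244578-0.212827i ; Y_{5,1}(Ω₂) = +0.010249+0.186857i ; Δ = +0.037261-0.047883i
  [+2]  conj(Y_{5,2})(Ω₁) = -0.012706-0.091081i ; Y_{5,2}(Ω₂) = +0.304152-0.033467i ; Δ = -0.006913-0.027277i
  [+3]  conj(Y_{5,3})(Ω₁) = -0.223311+0.342724i ; Y_{5,3}(Ω₂) = +0.015846+0.095522i ; Δ = -0.036276-0.015900i
  [+4]  conj(Y_{5,4})(Ω₁) = +0.334084-0.095063i ; Y_{5,4}(Ω₂) = +0.401207-0.089375i ; Δ = +0.125541-0.067999i
  [+5]  conj(Y_{5,5})(Ω₁) = -0.126826-0.059533i ; Y_{5,5}(Ω₂) = -0.083439-0.296884i ; Δ = -0.007092+0.042620i
Total Σ_m = +0.273510-0.000000i. Multiply by 1.142397: +0.312457-0.000000i. P_5(cos γ) = 0.312457

0.312457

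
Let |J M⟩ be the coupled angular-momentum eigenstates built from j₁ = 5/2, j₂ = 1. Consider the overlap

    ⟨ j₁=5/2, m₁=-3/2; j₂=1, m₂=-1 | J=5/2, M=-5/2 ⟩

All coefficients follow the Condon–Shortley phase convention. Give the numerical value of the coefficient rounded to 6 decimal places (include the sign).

triangle: 1!*4!*1!/7! = 24/5040
(j±m)!: 1!*4!*0!*2!*0!*5! = 5760
prefactor² = (2J+1)*Δ*N² = 1152/7
  k=0: +1/(0!*1!*4!*0!*0!*1!) = 1/24
Σ = 1/24  ⇒  CG² = 1152/7*(1/24)² = 2/7
CG = +√(2/7) = +0.534522

+√(2/7) = +0.534522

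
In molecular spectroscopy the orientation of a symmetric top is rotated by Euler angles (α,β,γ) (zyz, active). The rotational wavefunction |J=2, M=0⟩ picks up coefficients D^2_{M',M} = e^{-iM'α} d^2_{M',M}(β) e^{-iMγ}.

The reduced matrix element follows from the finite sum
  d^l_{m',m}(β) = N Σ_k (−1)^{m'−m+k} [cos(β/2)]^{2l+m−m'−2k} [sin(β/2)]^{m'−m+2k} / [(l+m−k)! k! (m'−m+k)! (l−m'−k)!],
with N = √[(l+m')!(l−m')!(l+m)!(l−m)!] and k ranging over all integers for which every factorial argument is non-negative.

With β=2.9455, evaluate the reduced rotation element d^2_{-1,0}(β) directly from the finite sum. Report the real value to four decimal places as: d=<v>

d=-0.2341

d^2_{-1,0}(β=2.9455) via the finite sum:
c=cos(2.945500/2)=0.097889, s=sin(2.945500/2)=0.995197; N=√[1·6·2·2]=4.898979
k∈{1,2} keeps every argument non-negative
  k=1: (−1)^0·4.8990/(2)·0.0979^3·0.9952^1 = +0.002287
  k=2: (−1)^1·4.8990/(2)·0.0979^1·0.9952^3 = -0.236341
d^2_{-1,0}(2.9455) = +0.002287 -0.236341 = -0.234054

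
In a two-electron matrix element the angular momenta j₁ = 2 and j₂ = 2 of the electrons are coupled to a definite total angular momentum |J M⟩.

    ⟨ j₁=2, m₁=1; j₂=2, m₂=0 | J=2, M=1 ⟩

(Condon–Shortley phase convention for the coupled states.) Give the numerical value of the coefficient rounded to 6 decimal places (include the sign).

triangle: 2!*2!*2!/7! = 8/5040
(j±m)!: 3!*1!*2!*2!*3!*1! = 144
prefactor² = (2J+1)*Δ*N² = 8/7
  k=0: +1/(0!*2!*1!*2!*1!*0!) = 1/4
  k=1: −1/(1!*1!*0!*1!*2!*1!) = -1/2
Σ = -1/4  ⇒  CG² = 8/7*(-1/4)² = 1/14
CG = −√(1/14) = -0.267261

-0.267261  (= −√(1/14))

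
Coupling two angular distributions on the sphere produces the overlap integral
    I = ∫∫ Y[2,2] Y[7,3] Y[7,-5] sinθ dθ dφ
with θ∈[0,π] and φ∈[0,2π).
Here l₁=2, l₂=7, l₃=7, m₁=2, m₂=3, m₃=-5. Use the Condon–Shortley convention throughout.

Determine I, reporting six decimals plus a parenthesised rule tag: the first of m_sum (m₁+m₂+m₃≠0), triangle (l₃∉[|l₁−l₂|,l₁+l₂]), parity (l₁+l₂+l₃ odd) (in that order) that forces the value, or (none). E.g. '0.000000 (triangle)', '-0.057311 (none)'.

m-sum 0 ✓  L=16 even ✓  5≤7≤9 ✓
Π(2lᵢ+1) = 5×15×15 = 1125
triangle coeff Δ(2,7,7) = 1/185640
Σ_t [0,2]: t=0:+1/2419200 t=1:−1/518400 t=2:+1/2419200 = -1/907200
(3j)²=56/3315 [(2 7 7; 0 0 0)], sign=+1
Σ_t [0,0]: t=0:+1/29030400 = 1/29030400
(3j)²=99/7735 [(2 7 7; 2 3 -5)], sign=+1
⇒ 4πI² = 11880/48841
I = (+1)√(11880/48841/(4π)) = 0.13912687
No selection rule forces the value: the integral is nonzero (none).

0.139127 (none)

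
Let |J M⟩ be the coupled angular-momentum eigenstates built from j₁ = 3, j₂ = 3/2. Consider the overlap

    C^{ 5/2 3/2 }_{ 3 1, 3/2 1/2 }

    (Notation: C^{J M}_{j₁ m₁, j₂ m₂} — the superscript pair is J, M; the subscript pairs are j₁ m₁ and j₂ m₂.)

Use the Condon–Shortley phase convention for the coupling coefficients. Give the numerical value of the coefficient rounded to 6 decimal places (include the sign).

−√(7/20) ≈ -0.591608

j₁+j₂−J=2  J+j₁−j₂=4  J−j₁+j₂=1  j₁+j₂+J+1=8
(j₁±m₁, j₂±m₂, J±M) = (4,2,2,1,4,1)
P² = 576/35
sum k=1..2:
  [1] −1/6 = -1/6
  [2] +1/48 = 1/48
S = -7/48
C² = P²·S² = 7/20 ; C = -0.591608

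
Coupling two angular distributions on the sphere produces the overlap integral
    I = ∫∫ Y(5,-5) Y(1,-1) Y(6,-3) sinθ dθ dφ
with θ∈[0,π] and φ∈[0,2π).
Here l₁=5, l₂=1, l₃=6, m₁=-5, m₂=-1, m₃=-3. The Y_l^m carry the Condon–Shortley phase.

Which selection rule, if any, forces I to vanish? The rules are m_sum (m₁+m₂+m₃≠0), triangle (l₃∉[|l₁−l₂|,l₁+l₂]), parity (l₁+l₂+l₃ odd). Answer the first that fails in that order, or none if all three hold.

m₁+m₂+m₃ = -5 − 1 − 3 = -9  ✗
triangle: |5−1|=4 ≤ l₃=6 ≤ 5+1=6
parity: l₁+l₂+l₃ = 12 is even

m_sum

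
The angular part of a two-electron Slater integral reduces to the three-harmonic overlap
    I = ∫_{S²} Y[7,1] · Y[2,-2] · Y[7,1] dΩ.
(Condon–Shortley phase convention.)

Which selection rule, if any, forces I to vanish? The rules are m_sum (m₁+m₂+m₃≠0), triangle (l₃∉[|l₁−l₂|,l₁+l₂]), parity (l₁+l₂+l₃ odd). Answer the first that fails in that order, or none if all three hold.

m₁+m₂+m₃ = 1 − 2 + 1 = 0  ✓
triangle: |7−2|=5 ≤ l₃=7 ≤ 7+2=9  ✓
parity: l₁+l₂+l₃ = 16 is even  ✓

none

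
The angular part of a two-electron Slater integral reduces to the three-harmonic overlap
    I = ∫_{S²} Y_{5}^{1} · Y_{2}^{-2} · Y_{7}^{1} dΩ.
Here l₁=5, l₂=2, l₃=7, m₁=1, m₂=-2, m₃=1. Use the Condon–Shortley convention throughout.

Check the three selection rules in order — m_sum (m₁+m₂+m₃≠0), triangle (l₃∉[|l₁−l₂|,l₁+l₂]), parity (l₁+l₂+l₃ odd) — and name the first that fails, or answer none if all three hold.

Σmᵢ = 0  ✓
l₃∈[|l₁−l₂|,l₁+l₂]=[3,7], have l₃=7  ✓
Σlᵢ = 14 ⇒ even  ✓

none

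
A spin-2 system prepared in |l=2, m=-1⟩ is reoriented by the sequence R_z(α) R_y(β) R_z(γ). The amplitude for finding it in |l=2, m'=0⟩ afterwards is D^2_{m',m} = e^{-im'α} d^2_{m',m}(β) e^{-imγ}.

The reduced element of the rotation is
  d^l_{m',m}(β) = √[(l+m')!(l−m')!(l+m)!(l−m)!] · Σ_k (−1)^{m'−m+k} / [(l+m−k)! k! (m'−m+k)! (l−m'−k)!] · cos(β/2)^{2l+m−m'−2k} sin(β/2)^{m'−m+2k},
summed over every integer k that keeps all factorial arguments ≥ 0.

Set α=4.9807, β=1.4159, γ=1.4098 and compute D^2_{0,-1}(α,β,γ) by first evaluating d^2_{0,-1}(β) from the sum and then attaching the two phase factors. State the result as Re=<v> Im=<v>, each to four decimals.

First d^2_{0,-1}(β=1.4159), then the phase factors e^{-i(0)α} and e^{-i(-1)γ}:
c=cos(1.415900/2)=0.759697, s=sin(1.415900/2)=0.650278; N=√[2·2·1·6]=4.898979
k∈{0,1} keeps every argument non-negative
  k=0: (−1)^1·4.8990/(2)·0.7597^3·0.6503^1 = -0.698385
  k=1: (−1)^2·4.8990/(2)·0.7597^1·0.6503^3 = +0.511697
d^2_{0,-1}(1.4159) = -0.698385 +0.511697 = -0.186689
Phases: e^{-i·(0)·4.9807}=+1.000000+0.000000i, e^{-i·(-1)·1.4098}=+0.160302+0.987068i ⇒ D=-0.029927-0.184274i

Re=-0.0299 Im=-0.1843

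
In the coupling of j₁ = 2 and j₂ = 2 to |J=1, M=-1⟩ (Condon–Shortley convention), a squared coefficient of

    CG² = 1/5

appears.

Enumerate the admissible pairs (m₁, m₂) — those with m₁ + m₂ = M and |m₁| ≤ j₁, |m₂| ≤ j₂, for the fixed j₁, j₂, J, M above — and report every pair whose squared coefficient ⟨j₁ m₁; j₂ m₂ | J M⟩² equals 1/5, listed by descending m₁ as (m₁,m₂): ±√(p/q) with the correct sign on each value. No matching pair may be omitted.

Admissible pairs with m₁+m₂ = M = -1: (-2,1), (-1,0), (0,-1), (1,-2)
  (m₁,m₂)=(1,-2): CG² = 1/5, CG = +√(1/5)   ← matches the target
  (m₁,m₂)=(0,-1): CG² = 3/10, CG = −√(3/10)
  (m₁,m₂)=(-1,0): CG² = 3/10, CG = +√(3/10)
  (m₁,m₂)=(-2,1): CG² = 1/5, CG = −√(1/5)   ← matches the target
Pairs with CG² = 1/5: (1,-2): +√(1/5); (-2,1): −√(1/5)

(1,-2): +√(1/5); (-2,1): −√(1/5)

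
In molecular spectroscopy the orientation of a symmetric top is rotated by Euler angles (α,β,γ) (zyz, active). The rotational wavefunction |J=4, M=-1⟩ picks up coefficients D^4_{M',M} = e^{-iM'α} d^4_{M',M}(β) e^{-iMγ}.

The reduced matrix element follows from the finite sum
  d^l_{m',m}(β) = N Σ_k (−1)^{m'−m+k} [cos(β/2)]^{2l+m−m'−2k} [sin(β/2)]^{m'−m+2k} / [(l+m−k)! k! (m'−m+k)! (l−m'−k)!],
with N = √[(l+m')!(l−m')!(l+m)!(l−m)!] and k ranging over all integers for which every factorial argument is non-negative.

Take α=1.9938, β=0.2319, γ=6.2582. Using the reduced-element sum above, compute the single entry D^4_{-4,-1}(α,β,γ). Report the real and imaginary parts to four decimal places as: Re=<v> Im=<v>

Re=-0.0011 Im=0.0112

D^4_{-4,-1}(1.9938,0.2319,6.2582) = e^{-i·-4·1.9938}·d^4_{-4,-1}(0.2319)·e^{-i·-1·6.2582}. Compute d first:
Half-angle: c=0.993285, s=0.115690. N=√(1·40320·6·120)=5387.986637
Admissible k: 3..3 (factorial args all ≥0)
  k=3: (−1)^0·5387.9866/(720)·0.9933^5·0.1157^3 = +0.011204
d^4_{-4,-1}(0.2319) = +0.011204
Phases: e^{-i·(-4)·1.9938}=-0.120922+0.992662i, e^{-i·(-1)·6.2582}=+0.999688-0.024983i ⇒ D=-0.001076+0.011152i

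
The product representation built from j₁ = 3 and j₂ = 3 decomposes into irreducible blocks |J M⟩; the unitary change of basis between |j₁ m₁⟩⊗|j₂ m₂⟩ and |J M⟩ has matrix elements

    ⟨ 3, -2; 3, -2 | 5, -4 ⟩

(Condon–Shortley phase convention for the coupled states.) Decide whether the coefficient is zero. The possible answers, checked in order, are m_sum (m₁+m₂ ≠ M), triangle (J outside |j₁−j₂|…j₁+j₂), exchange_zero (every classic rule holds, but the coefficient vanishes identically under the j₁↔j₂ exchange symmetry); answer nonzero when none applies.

m-sum: m₁+m₂ = -2+(-2) = -4, M = -4  ✓
triangle: |j₁−j₂| = 0 ≤ J = 5 ≤ j₁+j₂ = 6  ✓
exchange: j₁=j₂ and m₁=m₂, and (−1)^(j₁+j₂−J) = (−1)^1 = −1 forces ⟨j₁m₁;j₂m₂|JM⟩ = −⟨j₂m₂;j₁m₁|JM⟩ = −⟨j₁m₁;j₂m₂|JM⟩ ⇒ the coefficient vanishes identically
Racah sum check: Σ_k collapses to 0 ⇒ CG = 0

exchange_zero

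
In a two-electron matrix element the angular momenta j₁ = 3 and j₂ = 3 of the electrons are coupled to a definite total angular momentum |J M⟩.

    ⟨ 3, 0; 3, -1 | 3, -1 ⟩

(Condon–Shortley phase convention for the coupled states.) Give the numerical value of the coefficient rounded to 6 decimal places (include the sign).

−√(1/6) = -0.408248

j₁+j₂−J=3  J+j₁−j₂=3  J−j₁+j₂=3  j₁+j₂+J+1=10
(j₁±m₁, j₂±m₂, J±M) = (3,3,2,4,2,4)
P² = 864/25
sum k=0..2:
  [0] +1/72 = 1/72
  [1] −1/8 = -1/8
  [2] +1/24 = 1/24
S = -5/72
C² = P²·S² = 1/6 ; C = -0.408248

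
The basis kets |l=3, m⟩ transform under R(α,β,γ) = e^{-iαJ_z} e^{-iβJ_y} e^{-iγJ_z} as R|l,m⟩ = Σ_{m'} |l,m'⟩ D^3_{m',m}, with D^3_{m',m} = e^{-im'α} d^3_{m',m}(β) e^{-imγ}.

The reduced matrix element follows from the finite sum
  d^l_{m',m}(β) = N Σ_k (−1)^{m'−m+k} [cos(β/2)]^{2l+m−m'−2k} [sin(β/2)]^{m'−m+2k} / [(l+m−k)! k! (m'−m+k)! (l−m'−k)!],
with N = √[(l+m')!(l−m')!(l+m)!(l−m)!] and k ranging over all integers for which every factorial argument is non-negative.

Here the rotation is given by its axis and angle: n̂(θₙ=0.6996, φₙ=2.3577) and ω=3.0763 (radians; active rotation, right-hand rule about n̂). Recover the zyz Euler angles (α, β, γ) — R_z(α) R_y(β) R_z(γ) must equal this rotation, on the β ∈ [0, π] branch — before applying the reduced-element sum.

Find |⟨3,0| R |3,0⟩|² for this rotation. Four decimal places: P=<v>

Axis–angle → zyz. n̂ = (sinθₙcosφₙ, sinθₙsinφₙ, cosθₙ) = (-0.455999, +0.454628, +0.765100), ω = 3.0763.
R = I cosω + sinω [n̂]ₓ + (1−cosω) n̂n̂ᵀ gives
  R = [-0.582442, -0.464099, -0.667364; -0.364259, -0.584936, +0.724683; -0.726689, +0.665179, +0.171639]
β = atan2(√(R₁₃²+R₂₃²), R₃₃) = 1.398303; α = atan2(R₂₃, R₁₃) mod 2π = 2.315041; γ = atan2(R₃₂, −R₃₁) mod 2π = 0.741234
D^3_{0,0}(2.3150,1.3983,0.7412) = e^{-i·0·2.3150}·d^3_{0,0}(1.3983)·e^{-i·0·0.7412}. Compute d first:
With c≡cos(β/2)=0.765388 and s≡sin(β/2)=0.643569, N=[6·6·6·6]^{1/2}=36.000000
k: max(0,(0)−(0))=0 … min(3+(0),3−(0))=3
  k=0: (−1)^0·36.0000/(36)·0.7654^6·0.6436^0 = +0.201044
  k=1: (−1)^1·36.0000/(4)·0.7654^4·0.6436^2 = -1.279263
  k=2: (−1)^2·36.0000/(4)·0.7654^2·0.6436^4 = +0.904452
  k=3: (−1)^3·36.0000/(36)·0.7654^0·0.6436^6 = -0.071051
d^3_{0,0}(1.3983) = +0.201044 -1.279263 +0.904452 -0.071051 = -0.244817
|D^3_{0,0}|² = |d^3_{0,0}(β)|² = (-0.244817)² = 0.059935 (the z-rotation phases have unit modulus)

P=0.0599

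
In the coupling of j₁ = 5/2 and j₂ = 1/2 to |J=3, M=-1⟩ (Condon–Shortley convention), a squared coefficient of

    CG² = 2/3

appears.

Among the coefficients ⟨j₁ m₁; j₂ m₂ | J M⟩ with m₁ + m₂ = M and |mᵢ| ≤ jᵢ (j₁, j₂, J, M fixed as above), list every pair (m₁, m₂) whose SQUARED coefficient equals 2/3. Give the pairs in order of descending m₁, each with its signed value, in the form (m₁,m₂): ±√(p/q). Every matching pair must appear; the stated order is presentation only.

(-1/2,-1/2): +√(2/3)

Admissible pairs with m₁+m₂ = M = -1: (-3/2,1/2), (-1/2,-1/2)
  (m₁,m₂)=(-1/2,-1/2): CG² = 2/3, CG = +√(2/3)   ← matches the target
  (m₁,m₂)=(-3/2,1/2): CG² = 1/3, CG = +√(1/3)
Pairs with CG² = 2/3: (-1/2,-1/2): +√(2/3)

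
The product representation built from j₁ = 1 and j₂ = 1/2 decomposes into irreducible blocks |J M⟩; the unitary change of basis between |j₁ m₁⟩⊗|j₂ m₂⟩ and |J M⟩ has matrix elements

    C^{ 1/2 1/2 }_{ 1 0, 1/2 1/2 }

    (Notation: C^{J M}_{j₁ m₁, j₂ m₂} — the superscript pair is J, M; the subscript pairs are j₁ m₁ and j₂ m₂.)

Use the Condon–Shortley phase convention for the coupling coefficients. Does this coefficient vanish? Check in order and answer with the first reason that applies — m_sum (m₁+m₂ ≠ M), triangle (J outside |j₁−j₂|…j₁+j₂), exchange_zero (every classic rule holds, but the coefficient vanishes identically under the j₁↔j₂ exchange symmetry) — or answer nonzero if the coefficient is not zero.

m-sum: m₁+m₂ = 0+1/2 = 1/2, M = 1/2  ✓
triangle: |j₁−j₂| = 1/2 ≤ J = 1/2 ≤ j₁+j₂ = 3/2  ✓
exchange: j₁≠j₂ or m₁≠m₂ — the exchange symmetry imposes no constraint here
value check: CG = −√(1/3) = -0.577350 ≠ 0

nonzero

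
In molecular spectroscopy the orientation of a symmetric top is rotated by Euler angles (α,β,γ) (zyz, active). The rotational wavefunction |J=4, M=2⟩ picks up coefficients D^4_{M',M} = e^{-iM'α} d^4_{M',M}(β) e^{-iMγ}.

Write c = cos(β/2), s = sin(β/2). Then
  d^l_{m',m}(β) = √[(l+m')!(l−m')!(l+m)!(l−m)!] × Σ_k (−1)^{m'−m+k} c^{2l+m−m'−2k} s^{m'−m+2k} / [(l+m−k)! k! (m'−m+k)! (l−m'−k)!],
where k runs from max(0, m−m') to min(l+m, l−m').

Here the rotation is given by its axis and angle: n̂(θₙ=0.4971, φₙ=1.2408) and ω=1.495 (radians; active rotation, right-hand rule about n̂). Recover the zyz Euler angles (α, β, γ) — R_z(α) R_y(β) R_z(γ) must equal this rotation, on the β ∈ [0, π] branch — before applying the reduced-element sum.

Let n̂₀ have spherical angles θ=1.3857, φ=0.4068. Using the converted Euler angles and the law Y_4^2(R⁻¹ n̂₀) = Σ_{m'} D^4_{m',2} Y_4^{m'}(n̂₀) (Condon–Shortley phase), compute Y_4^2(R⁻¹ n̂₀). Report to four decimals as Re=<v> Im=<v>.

Re=-0.1267 Im=-0.4106

Axis–angle → zyz. n̂ = (sinθₙcosφₙ, sinθₙsinφₙ, cosθₙ) = (+0.154528, +0.451148, +0.878969), ω = 1.4950.
R = I cosω + sinω [n̂]ₓ + (1−cosω) n̂n̂ᵀ gives
  R = [+0.097794, -0.812010, +0.575392; +0.940881, +0.263846, +0.212433; -0.324313, +0.520601, +0.789807]
β = atan2(√(R₁₃²+R₂₃²), R₃₃) = 0.660301; α = atan2(R₂₃, R₁₃) mod 2π = 0.353674; γ = atan2(R₃₂, −R₃₁) mod 2π = 1.013666
Need the full column D^4_{m',2} for m'=−4..4 at α=0.3537, β=0.6603, γ=1.0137.
cos(β/2)=0.945994, sin(β/2)=0.324186
d^4_{-4,2}: single k=6 term ⇒ +0.005497;  D = +0.004497-0.003161i
d^4_{-3,2}: k∈[5..6] ⇒ +0.034027 -0.001332 = +0.032695;  D = +0.018582-0.026901i
d^4_{-2,2}: k∈[4..6] ⇒ +0.132684 -0.012466 +0.000122 = +0.120340;  D = +0.029867-0.116575i
d^4_{-1,2}: k∈[3..5] ⇒ +0.365037 -0.064304 +0.001510 = +0.302243;  D = -0.031035-0.300646i
d^4_{0,2}: k∈[2..4] ⇒ +0.714558 -0.223778 +0.009855 = +0.500635;  D = -0.220701-0.449362i
d^4_{1,2}: k∈[1..3] ⇒ +0.932496 -0.547555 +0.042869 = +0.427810;  D = -0.309919-0.294909i
d^4_{2,2}: k∈[0..2] ⇒ +0.641365 -0.903852 +0.132684 = -0.129803;  D = +0.119205+0.051373i
d^4_{3,2}: k∈[0..1] ⇒ -0.822384 +0.289739 = -0.532645;  D = +0.531891+0.028344i
d^4_{4,2}: single k=0 term ⇒ +0.398561;  D = -0.380709+0.117949i
Y_4^{m'}(θ=1.3857,φ=0.4068) and Σ D·Y over m':
  (+0.0045-0.0032i)·(-0.0233-0.4124i)  (+0.0186-0.0269i)·(+0.0751-0.2055i)  (+0.0299-0.1166i)·(-0.1694+0.1792i)  (-0.0310-0.3006i)·(-0.2172+0.0936i)  (-0.2207-0.4494i)·(+0.2141+0.0000i)  (-0.3099-0.2949i)·(+0.2172+0.0936i)  (+0.1192+0.0514i)·(-0.1694-0.1792i)  (+0.5319+0.0283i)·(-0.0751-0.2055i)  (-0.3807+0.1179i)·(-0.0233+0.4124i)
Y_4^2(R⁻¹ n̂) = -0.126684-0.410617i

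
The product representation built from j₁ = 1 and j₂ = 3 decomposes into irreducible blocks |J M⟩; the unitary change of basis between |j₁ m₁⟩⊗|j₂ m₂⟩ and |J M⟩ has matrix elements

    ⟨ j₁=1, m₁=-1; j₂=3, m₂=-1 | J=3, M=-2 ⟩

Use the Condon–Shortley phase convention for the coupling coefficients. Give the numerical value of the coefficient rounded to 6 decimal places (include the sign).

triangle: 1!*1!*5!/8! = 120/40320
(j±m)!: 0!*2!*2!*4!*1!*5! = 11520
prefactor² = (2J+1)*Δ*N² = 240
  k=1: −1/(1!*0!*1!*1!*0!*4!) = -1/24
Σ = -1/24  ⇒  CG² = 240*(-1/24)² = 5/12
CG = −√(5/12) = -0.645497

-0.645497  (= −√(5/12))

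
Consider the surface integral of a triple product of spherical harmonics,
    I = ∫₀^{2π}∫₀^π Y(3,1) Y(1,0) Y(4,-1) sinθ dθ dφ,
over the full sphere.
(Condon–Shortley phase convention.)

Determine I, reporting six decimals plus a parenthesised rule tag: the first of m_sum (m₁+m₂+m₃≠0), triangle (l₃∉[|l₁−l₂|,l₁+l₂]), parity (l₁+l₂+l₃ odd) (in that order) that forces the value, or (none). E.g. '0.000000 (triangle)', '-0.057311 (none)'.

-0.238414 (none)

Checks pass: Σm=0; 8 even; l₃=4∈[2,4].
(2·3+1)(2·1+1)(2·4+1) = 189
Δ: 0! 6! 2! / 9! → 1/252
sum: t=0:+1/36 = 1/36
3j²(3 1 4; 0 0 0) = Δ·Π!·Σ² = 4/63  (sign +1)
sum: t=0:+1/48 = 1/48
3j²(3 1 4; 1 0 -1) = Δ·Π!·Σ² = 5/84  (sign -1)
combine: 4πI² = 189·4/63·5/84 = 5/7
take √, sign -1: I = -0.23841361
No selection rule forces the value: the integral is nonzero (none).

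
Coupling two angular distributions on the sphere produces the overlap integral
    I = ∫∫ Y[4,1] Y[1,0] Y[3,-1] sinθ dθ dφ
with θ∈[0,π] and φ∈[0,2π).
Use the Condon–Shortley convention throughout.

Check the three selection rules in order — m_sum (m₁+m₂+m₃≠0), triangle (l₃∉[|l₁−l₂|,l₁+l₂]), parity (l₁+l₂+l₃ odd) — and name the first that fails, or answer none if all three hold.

Σmᵢ = 0  ✓
l₃∈[|l₁−l₂|,l₁+l₂]=[3,5], have l₃=3  ✓
Σlᵢ = 8 ⇒ even  ✓

none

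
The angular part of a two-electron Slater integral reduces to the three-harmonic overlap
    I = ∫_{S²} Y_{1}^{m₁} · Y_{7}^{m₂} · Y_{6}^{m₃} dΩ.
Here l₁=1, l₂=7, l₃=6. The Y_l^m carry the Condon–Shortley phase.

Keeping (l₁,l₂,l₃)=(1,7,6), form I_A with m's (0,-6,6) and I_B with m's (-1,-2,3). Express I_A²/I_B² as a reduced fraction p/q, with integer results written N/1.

Shared (l₁,l₂,l₃)=(1,7,6): N and (l;000)² cancel in I_A²/I_B².
A: Δ = 2!·0!·12!/15! = 1/1365; Racah Σ t=1..1: t=1:−1/479001600 = -1/479001600; ⇒ 3j(1 7 6; 0 -6 6)² = 1/105, sgn -1
B: Δ = 2!·0!·12!/15! = 1/1365; Racah Σ t=2..2: t=2:+1/4354560 = 1/4354560; ⇒ 3j(1 7 6; -1 -2 3)² = 2/273, sgn -1
I_A²/I_B² = (1/105)/(2/273) = 13/10

13/10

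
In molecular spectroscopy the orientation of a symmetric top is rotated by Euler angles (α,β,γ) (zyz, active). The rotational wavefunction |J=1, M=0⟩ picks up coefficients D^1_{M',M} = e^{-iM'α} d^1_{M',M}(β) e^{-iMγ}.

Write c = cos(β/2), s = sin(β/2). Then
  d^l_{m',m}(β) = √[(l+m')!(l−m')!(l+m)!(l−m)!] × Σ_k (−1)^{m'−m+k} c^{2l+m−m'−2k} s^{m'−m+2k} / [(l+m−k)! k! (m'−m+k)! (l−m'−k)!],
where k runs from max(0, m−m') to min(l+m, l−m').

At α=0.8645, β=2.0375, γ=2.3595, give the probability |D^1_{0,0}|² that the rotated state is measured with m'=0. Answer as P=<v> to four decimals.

First d^1_{0,0}(β=2.0375), then the phase factors e^{-i(0)α} and e^{-i(0)γ}:
With c≡cos(β/2)=0.524431 and s≡sin(β/2)=0.851453, N=[1·1·1·1]^{1/2}=1.000000
k∈{0,1} keeps every argument non-negative
  k=0: (−1)^0·1.0000/(1)·0.5244^2·0.8515^0 = +0.275028
  k=1: (−1)^1·1.0000/(1)·0.5244^0·0.8515^2 = -0.724972
d^1_{0,0}(2.0375) = +0.275028 -0.724972 = -0.449945
|D^1_{0,0}|² = |d^1_{0,0}(β)|² = (-0.449945)² = 0.202450 (the z-rotation phases have unit modulus)

P=0.2025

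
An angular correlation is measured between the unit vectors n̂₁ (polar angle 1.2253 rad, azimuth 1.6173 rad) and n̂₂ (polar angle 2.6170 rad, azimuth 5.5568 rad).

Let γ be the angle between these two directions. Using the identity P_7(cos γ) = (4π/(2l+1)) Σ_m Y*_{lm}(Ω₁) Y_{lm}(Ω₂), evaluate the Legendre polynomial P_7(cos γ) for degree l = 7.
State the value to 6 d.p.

Summing Y*_{l m}(θ₁,φ₁)·Y_{l m}(θ₂,φ₂) over m ∈ [−7, 7]; prefactor 4π/(2·7+1) = 0.837758:
  m=-7: (0.104405, -0.309317) × (0.001438, -0.003683) = (-0.000989, -0.000829)  (running Σ = (-0.000989, -0.000829))
  m=-6: (-0.422658, -0.121090) × (0.008864, 0.023979) = (-0.000843, -0.011208)  (running Σ = (-0.001832, -0.012038))
  m=-5: (-0.030616, 0.129288) × (-0.089161, -0.047595) = (0.008883, -0.010070)  (running Σ = (0.007051, -0.022108))
  m=-4: (-0.288866, -0.054362) × (0.261896, -0.062995) = (-0.079078, 0.003960)  (running Σ = (-0.072026, -0.018148))
  m=-3: (-0.034456, 0.245369) × (-0.268603, 0.385657) = (-0.085374, -0.079195)  (running Σ = (-0.157400, -0.097343))
  m=-2: (-0.199198, -0.018581) × (-0.051393, -0.433416) = (0.002184, 0.087291)  (running Σ = (-0.155215, -0.010052))
  m=-1: (-0.012906, 0.277320) × (-0.031165, -0.027688) = (0.008081, -0.008285)  (running Σ = (-0.147135, -0.018337))
  m=0: (-0.169752, -0.000000) × (0.447841, 0.000000) = (-0.076022, -0.000000)  (running Σ = (-0.223157, -0.018337))
  m=1: (0.012906, 0.277320) × (0.031165, -0.027688) = (0.008081, 0.008285)  (running Σ = (-0.215076, -0.010052))
  m=2: (-0.199198, 0.018581) × (-0.051393, 0.433416) = (0.002184, -0.087291)  (running Σ = (-0.212892, -0.097343))
  m=3: (0.034456, 0.245369) × (0.268603, 0.385657) = (-0.085374, 0.079195)  (running Σ = (-0.298266, -0.018148))
  m=4: (-0.288866, 0.054362) × (0.261896, 0.062995) = (-0.079078, -0.003960)  (running Σ = (-0.377343, -0.022108))
  m=5: (0.030616, 0.129288) × (0.089161, -0.047595) = (0.008883, 0.010070)  (running Σ = (-0.368460, -0.012038))
  m=6: (-0.422658, 0.121090) × (0.008864, -0.023979) = (-0.000843, 0.011208)  (running Σ = (-0.369303, -0.000829))
  m=7: (-0.104405, -0.309317) × (-0.001438, -0.003683) = (-0.000989, 0.000829)  (running Σ = (-0.370292, 0.000000))
Accumulated sum (-0.370292, 0.000000); after 4π/(2l+1) scaling, (-0.310215, 0.000000) ⇒ P_7 = -0.310215

-0.310215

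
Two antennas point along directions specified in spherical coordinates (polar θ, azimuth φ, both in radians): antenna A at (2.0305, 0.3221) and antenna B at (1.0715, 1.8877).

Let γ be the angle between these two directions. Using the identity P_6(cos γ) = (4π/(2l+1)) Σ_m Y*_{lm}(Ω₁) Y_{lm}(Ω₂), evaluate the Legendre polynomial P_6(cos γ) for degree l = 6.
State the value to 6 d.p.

Expand P_6 via completeness: Σ_{m} conj(Y_{6,m}) at Ω₁ times Y_{6,m} at Ω₂ —
  m=-6: Y*=(-0.088585, 0.234066)  Y=(0.071804, 0.209203)  product (-0.055328, -0.001726)
  m=-5: Y*=(0.017037, -0.428874)  Y=(-0.417838, 0.005734)  product (-0.004659, 0.179297)
  m=-4: Y*=(0.074737, 0.257580)  Y=(0.096298, -0.307831)  product (0.086488, 0.001798)
  m=-3: Y*=(0.098673, 0.142848)  Y=(-0.082127, -0.058642)  product (0.000273, -0.017518)
  m=-2: Y*=(-0.264492, -0.198658)  Y=(0.281601, -0.206966)  product (-0.115597, -0.001201)
  m=-1: Y*=(-0.057986, -0.019351)  Y=(0.007732, 0.023576)  product (0.000008, -0.001517)
  m=+0: Y*=(0.332156, -0.000000)  Y=(0.336879, 0.000000)  product (0.111896, 0.000000)
  m=+1: Y*=(0.057986, -0.019351)  Y=(-0.007732, 0.023576)  product (0.000008, 0.001517)
  m=+2: Y*=(-0.264492, 0.198658)  Y=(0.281601, 0.206966)  product (-0.115597, 0.001201)
  m=+3: Y*=(-0.098673, 0.142848)  Y=(0.082127, -0.058642)  product (0.000273, 0.017518)
  m=+4: Y*=(0.074737, -0.257580)  Y=(0.096298, 0.307831)  product (0.086488, -0.001798)
  m=+5: Y*=(-0.017037, -0.428874)  Y=(0.417838, 0.005734)  product (-0.004659, -0.179297)
  m=+6: Y*=(-0.088585, -0.234066)  Y=(0.071804, -0.209203)  product (-0.055328, 0.001726)
Accumulated sum (-0.065734, -0.000000); after 4π/(2l+1) scaling, (-0.063541, -0.000000) ⇒ P_6 = -0.063541

-0.063541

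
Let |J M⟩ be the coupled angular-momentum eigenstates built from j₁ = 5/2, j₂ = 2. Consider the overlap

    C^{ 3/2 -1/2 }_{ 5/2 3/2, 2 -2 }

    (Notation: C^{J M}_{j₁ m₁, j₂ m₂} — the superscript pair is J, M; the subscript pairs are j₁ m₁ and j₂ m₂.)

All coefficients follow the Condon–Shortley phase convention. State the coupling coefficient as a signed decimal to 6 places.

+√(32/105) = +0.552052

√[4·3!2!1!/7! · 4!1!0!4!1!2!] = √(384/35)
  +(−1)^0/∏(0,3,1,0,1,1)! = 1/6  (running 1/6)
⟨..|..⟩ = √(384/35)·(1/6) = +0.552052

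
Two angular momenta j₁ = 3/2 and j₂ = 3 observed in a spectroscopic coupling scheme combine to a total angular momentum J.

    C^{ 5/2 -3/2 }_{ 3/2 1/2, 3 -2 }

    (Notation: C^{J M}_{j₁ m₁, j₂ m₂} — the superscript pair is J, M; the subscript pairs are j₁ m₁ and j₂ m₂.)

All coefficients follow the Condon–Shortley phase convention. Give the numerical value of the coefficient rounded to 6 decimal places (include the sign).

+0.267261

j₁+j₂−J=2  J+j₁−j₂=1  J−j₁+j₂=4  j₁+j₂+J+1=8
(j₁±m₁, j₂±m₂, J±M) = (2,1,1,5,1,4)
P² = 288/7
sum k=0..1:
  [0] +1/12 = 1/12
  [1] −1/24 = -1/24
S = 1/24
C² = P²·S² = 1/14 ; C = +0.267261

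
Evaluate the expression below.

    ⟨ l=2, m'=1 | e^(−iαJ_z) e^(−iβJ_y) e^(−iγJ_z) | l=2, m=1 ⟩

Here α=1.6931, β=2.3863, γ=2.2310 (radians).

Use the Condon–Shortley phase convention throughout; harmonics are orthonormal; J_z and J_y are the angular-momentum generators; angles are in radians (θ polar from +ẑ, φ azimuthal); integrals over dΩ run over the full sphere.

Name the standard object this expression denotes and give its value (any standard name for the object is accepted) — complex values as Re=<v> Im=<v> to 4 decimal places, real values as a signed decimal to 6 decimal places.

Wigner D-matrix element, Re=0.2368 Im=-0.2355

This is a Wigner D-matrix element — the rotation-matrix element ⟨l m'| R(α,β,γ) |l m⟩ in the angular-momentum basis.
D^2_{1,1}(1.6931,2.3863,2.2310) = e^{-i·1·1.6931}·d^2_{1,1}(2.3863)·e^{-i·1·2.2310}. Compute d first:
Half-angle: c=0.368734, s=0.929535. N=√(6·1·6·1)=6.000000
The bounds max(0,m−m')=0 and min(l+m,l−m')=1 give 2 terms
  k=0: (−1)^0·6.0000/(6)·0.3687^4·0.9295^0 = +0.018486
  k=1: (−1)^1·6.0000/(2)·0.3687^2·0.9295^2 = -0.352435
d^2_{1,1}(2.3863) = +0.018486 -0.352435 = -0.333948
Attach z-rotation phases: D = e^{-i(1)(1.6931)}·(-0.333948)·e^{-i(1)(2.2310)} = +0.236819-0.235453i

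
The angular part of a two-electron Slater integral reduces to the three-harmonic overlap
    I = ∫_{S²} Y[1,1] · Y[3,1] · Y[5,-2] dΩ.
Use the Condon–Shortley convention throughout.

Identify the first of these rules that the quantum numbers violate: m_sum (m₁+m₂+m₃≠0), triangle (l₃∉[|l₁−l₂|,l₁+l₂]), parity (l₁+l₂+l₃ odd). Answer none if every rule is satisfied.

triangle

m₁+m₂+m₃ = 1 + 1 − 2 = 0  ✓
triangle: need |l₁−l₂| ≤ l₃ ≤ l₁+l₂ = [2,4]; l₃=5 is outside  ✗
parity: l₁+l₂+l₃ = 9 is odd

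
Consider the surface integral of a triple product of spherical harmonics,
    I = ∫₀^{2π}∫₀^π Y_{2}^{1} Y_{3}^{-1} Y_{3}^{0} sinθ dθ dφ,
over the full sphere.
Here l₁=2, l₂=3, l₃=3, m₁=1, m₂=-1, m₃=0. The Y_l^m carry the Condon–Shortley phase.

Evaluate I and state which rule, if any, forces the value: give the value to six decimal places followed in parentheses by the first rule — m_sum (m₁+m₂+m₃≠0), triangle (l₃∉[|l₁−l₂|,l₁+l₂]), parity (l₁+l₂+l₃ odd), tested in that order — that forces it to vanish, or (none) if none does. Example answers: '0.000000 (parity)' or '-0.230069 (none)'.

Rules hold: Σm=0, L=8 even, 1≤3≤5.
N = 5·7·7 = 245
Δ = 2!·2!·4!/9! = 1/3780
Racah Σ t=0..2: t=0:+1/24 t=1:−1/4 t=2:+1/24 = -1/6
⇒ 3j(2 3 3; 0 0 0)² = 4/105, sgn +1
Racah Σ t=0..1: t=0:+1/8 t=1:−1/12 = 1/24
⇒ 3j(2 3 3; 1 -1 0)² = 1/210, sgn -1
4πI² = N·(3j₀)²·(3jₘ)² = 2/45
I = -1·√(0.0444444/4π) = -0.05947080
No selection rule forces the value: the integral is nonzero (none).

-0.059471 (none)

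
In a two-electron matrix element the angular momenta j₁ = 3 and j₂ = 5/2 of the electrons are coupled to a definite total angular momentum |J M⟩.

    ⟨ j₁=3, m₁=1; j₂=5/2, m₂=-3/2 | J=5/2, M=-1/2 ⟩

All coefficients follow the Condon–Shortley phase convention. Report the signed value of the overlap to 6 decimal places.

triangle: 3!×3!×2!/9! = 72/362880
(j±m)!: 4!×2!×1!×4!×2!×3! = 13824
prefactor² = (2J+1)×Δ×N² = 576/35
  k=0: +1/(0!×3!×2!×1!×1!×1!) = 1/12
  k=1: −1/(1!×2!×1!×0!×2!×2!) = -1/8
Σ = -1/24  ⇒  CG² = 576/35×(-1/24)² = 1/35
CG = −√(1/35) = -0.169031

−√(1/35) ≈ -0.169031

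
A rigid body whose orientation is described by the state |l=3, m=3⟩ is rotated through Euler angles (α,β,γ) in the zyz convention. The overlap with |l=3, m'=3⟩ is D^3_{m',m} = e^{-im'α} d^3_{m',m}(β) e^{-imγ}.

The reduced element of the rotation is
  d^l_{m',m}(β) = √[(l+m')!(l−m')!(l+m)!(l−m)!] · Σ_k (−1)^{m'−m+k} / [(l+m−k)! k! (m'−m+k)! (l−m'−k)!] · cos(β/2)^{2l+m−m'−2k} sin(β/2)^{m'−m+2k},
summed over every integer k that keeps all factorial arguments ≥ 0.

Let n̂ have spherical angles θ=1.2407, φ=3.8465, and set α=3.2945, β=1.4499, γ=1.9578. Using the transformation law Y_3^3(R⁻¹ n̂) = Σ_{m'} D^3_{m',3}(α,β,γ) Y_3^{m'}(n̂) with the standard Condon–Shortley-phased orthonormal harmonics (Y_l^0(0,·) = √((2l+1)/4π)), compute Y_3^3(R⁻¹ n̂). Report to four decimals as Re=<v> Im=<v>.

Re=-0.0669 Im=-0.0077

Need the full column D^3_{m',3} for m'=−3..3 at α=3.2945, β=1.4499, γ=1.9578.
cos(β/2)=0.748533, sin(β/2)=0.663098
d^3_{-3,3}: single k=6 term ⇒ +0.085009;  D = -0.054913-0.064893i
d^3_{-2,3}: single k=5 term ⇒ +0.235058;  D = +0.177398+0.154215i
d^3_{-1,3}: single k=4 term ⇒ +0.419544;  D = -0.354860-0.223813i
d^3_{0,3}: single k=3 term ⇒ +0.546865;  D = +0.501588+0.217878i
d^3_{1,3}: single k=2 term ⇒ +0.534618;  D = -0.517076-0.135826i
d^3_{2,3}: single k=1 term ⇒ +0.381687;  D = +0.379625+0.039613i
d^3_{3,3}: single k=0 term ⇒ +0.175899;  D = -0.175689+0.008605i
Y_3^{m'}(θ=1.2407,φ=3.8465) and Σ D·Y over m':
  (-0.0549-0.0649i)·(+0.1828+0.3023i)  (+0.1774+0.1542i)·(+0.0475-0.2926i)  (-0.3549-0.2238i)·(+0.1105-0.0940i)  (+0.5016+0.2179i)·(-0.2993+0.0000i)  (-0.5171-0.1358i)·(-0.1105-0.0940i)  (+0.3796+0.0396i)·(+0.0475+0.2926i)  (-0.1757+0.0086i)·(-0.1828+0.3023i)
Y_3^3(R⁻¹ n̂) = -0.066937-0.007699i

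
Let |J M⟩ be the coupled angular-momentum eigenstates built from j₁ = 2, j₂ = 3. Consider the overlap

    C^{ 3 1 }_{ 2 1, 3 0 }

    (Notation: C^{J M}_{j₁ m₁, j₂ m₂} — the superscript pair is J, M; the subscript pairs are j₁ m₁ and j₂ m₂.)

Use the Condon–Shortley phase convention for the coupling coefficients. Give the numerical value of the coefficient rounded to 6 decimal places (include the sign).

-0.182574  (= −√(1/30))

√[7·2!2!4!/9! · 3!1!3!3!4!2!] = √(96/5)
  +(−1)^0/∏(0,2,1,3,1,1)! = 1/12  (running 1/12)
  +(−1)^1/∏(1,1,0,2,2,2)! = -1/8  (running -1/24)
⟨..|..⟩ = √(96/5)·(-1/24) = -0.182574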